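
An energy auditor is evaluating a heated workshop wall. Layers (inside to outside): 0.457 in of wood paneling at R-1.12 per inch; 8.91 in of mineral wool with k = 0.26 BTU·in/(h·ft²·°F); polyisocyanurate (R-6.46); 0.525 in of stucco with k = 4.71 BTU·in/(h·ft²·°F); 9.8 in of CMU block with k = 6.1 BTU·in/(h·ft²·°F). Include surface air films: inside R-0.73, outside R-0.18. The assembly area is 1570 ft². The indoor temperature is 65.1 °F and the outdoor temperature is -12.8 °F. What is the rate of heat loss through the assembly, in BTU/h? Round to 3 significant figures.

2790 BTU/h

0.457 × 1.12 = 0.5118
8.91/0.26 = 34.27
0.525/4.71 = 0.1115
9.8/6.1 = 1.607
R_total = 0.73 + 0.5118 + 34.27 + 6.46 + 0.1115 + 1.607 + 0.18 = 43.87 ft²·°F·h/BTU
Q = A·ΔT/R = 1570 × (65.1 − (-12.8)) / 43.87 = 2788 BTU/h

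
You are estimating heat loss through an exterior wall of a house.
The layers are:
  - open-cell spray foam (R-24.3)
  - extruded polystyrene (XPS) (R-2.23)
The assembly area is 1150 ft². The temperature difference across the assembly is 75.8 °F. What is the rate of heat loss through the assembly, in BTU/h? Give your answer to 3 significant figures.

3290 BTU/h

R_total = 24.3 + 2.23 = 26.53 ft²·°F·h/BTU
Q = A·ΔT/R = 1150 × 75.8 / 26.53 = 3286 BTU/h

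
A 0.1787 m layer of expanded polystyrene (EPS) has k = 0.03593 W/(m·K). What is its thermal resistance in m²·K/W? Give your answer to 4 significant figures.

R = L/k = 0.1787/0.03593 = 4.9736 m²·K/W

4.974 m²·K/W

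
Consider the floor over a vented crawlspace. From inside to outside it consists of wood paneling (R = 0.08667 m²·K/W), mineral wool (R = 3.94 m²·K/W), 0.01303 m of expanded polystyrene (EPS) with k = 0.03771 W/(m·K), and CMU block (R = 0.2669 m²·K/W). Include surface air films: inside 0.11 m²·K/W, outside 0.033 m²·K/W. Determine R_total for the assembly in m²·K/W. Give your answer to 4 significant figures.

4.782 m²·K/W

0.01303/0.03771 = 0.34553
R_total = 0.11 + 0.08667 + 3.94 + 0.34553 + 0.2669 + 0.033 = 4.7821 m²·K/W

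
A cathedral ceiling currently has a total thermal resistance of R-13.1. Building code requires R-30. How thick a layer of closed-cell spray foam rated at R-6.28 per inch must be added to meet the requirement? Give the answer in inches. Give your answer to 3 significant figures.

ΔR = 30 − 13.1 = 16.9 ft²·°F·h/BTU
L = ΔR / (R/in) = 16.9/6.28 = 2.691 in

2.69 in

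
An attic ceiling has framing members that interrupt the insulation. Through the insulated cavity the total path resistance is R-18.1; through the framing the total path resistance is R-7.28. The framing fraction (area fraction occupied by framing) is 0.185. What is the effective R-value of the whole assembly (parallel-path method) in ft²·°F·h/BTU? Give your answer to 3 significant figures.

U_eff = 0.815/18.1 + 0.185/7.28 = 0.04503 + 0.02541 = 0.07044
R_eff = 1/U_eff = 14.2 ft²·°F·h/BTU

14.2 ft²·°F·h/BTU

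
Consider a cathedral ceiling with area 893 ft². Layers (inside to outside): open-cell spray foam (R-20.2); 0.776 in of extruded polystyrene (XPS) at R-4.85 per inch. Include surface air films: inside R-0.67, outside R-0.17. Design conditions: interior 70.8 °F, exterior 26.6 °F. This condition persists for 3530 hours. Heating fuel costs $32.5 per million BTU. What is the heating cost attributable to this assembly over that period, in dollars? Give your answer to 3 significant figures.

0.776 × 4.85 = 3.764
R_total = 0.67 + 20.2 + 3.764 + 0.17 = 24.8 ft²·°F·h/BTU
Q = 893 × (70.8 − 26.6) / 24.8 = 1591 BTU/h
E = 1591 × 3530 = 5617000 BTU
Cost = 5617000/10⁶ × 32.5 = $182.6

183 dollars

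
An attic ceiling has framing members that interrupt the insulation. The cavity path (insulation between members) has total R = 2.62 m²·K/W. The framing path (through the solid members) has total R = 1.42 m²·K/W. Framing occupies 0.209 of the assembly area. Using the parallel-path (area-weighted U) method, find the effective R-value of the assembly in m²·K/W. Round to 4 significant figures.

U_eff = 0.791/2.62 + 0.209/1.42 = 0.30191 + 0.14718 = 0.44909
R_eff = 1/U_eff = 2.2267 m²·K/W

2.227 m²·K/W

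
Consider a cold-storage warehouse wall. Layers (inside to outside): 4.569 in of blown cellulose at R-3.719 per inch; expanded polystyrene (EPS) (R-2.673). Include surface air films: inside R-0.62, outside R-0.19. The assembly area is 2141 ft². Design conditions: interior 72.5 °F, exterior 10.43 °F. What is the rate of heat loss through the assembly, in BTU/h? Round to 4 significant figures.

6490 BTU/h

4.569 × 3.719 = 16.992
R_total = 0.62 + 16.992 + 2.673 + 0.19 = 20.475 ft²·°F·h/BTU
Q = A·ΔT/R = 2141 × (72.5 − 10.43) / 20.475 = 6490.4 BTU/h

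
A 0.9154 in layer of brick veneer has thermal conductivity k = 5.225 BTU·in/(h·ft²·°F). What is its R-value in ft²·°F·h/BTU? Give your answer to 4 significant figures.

R = L/k = 0.9154/5.225 = 0.1752 ft²·°F·h/BTU

0.1752 ft²·°F·h/BTU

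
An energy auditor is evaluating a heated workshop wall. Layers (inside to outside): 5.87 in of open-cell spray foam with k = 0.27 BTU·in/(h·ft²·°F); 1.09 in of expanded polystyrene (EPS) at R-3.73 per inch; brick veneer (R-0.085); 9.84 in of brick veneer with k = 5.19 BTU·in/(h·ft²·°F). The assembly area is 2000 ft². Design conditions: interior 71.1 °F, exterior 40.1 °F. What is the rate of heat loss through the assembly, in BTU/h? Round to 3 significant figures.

5.87/0.27 = 21.74
1.09 × 3.73 = 4.066
9.84/5.19 = 1.896
R_total = 21.74 + 4.066 + 0.085 + 1.896 = 27.79 ft²·°F·h/BTU
Q = A·ΔT/R = 2000 × (71.1 − 40.1) / 27.79 = 2231 BTU/h

2230 BTU/h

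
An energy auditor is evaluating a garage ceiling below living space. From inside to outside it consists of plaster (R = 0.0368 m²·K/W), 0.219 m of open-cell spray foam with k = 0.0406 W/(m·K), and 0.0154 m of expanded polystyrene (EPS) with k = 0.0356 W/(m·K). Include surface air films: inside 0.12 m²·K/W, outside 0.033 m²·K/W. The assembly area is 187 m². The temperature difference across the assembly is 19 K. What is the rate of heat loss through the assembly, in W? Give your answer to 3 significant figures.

591 W

0.219/0.0406 = 5.394
0.0154/0.0356 = 0.4326
R_total = 0.12 + 0.0368 + 5.394 + 0.4326 + 0.033 = 6.016 m²·K/W
Q = A·ΔT/R = 187 × 19 / 6.016 = 590.5 W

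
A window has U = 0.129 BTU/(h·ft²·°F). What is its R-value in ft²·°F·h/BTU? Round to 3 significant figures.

7.75 ft²·°F·h/BTU

R = 1/U = 1/0.129 = 7.752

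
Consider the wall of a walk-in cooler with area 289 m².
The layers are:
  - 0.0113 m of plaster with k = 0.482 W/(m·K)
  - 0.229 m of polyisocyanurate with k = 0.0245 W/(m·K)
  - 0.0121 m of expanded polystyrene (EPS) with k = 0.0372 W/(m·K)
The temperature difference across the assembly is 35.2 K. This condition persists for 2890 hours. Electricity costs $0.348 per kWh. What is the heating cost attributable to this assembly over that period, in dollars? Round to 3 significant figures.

0.0113/0.482 = 0.02344
0.229/0.0245 = 9.347
0.0121/0.0372 = 0.3253
R_total = 0.02344 + 9.347 + 0.3253 = 9.696 m²·K/W
Q = 289 × 35.2 / 9.696 = 1049 W
E = 1049 W × 2890 h / 1000 = 3032 kWh
Cost = 3032 × 0.348 = $1055

1060 dollars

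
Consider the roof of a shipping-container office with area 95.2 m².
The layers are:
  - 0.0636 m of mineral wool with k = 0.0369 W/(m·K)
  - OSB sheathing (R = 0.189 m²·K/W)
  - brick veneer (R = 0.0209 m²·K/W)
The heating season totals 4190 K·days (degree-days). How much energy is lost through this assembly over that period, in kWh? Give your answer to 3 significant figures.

0.0636/0.0369 = 1.724
R_total = 1.724 + 0.189 + 0.0209 = 1.933 m²·K/W
E = A × HDD × 24 / R / 1000 = 95.2 × 4190 × 24 / 1.933 / 1000 = 4951 kWh

4950 kWh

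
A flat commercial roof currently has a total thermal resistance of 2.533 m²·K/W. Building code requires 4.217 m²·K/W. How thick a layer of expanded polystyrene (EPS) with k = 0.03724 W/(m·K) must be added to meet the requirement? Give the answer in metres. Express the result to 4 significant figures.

0.06271 m

ΔR = 4.217 − 2.533 = 1.684 m²·K/W
L = ΔR × k = 1.684 × 0.03724 = 0.062712 m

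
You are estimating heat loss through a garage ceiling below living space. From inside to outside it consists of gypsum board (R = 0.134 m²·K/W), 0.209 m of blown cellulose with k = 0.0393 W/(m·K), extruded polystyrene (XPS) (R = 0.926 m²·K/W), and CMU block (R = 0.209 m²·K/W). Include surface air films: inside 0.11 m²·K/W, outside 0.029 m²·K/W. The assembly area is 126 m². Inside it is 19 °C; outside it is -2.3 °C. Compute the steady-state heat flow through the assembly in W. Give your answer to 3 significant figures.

399 W

0.209/0.0393 = 5.318
R_total = 0.11 + 0.134 + 5.318 + 0.926 + 0.209 + 0.029 = 6.726 m²·K/W
Q = A·ΔT/R = 126 × (19 − (-2.3)) / 6.726 = 399 W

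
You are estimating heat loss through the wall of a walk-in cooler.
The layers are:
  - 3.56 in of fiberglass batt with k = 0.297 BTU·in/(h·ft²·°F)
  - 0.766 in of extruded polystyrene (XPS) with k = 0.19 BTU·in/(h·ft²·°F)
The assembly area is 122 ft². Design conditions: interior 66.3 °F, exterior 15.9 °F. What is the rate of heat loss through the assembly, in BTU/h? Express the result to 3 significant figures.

384 BTU/h

3.56/0.297 = 11.99
0.766/0.19 = 4.032
R_total = 11.99 + 4.032 = 16.02 ft²·°F·h/BTU
Q = A·ΔT/R = 122 × (66.3 − 15.9) / 16.02 = 383.9 BTU/h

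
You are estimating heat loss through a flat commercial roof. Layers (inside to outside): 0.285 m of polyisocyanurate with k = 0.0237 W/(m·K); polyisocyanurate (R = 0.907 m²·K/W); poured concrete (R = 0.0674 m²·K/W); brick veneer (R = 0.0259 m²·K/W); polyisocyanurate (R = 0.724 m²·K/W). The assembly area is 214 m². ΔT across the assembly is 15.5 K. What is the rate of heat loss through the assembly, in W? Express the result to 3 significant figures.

0.285/0.0237 = 12.03
R_total = 12.03 + 0.907 + 0.0674 + 0.0259 + 0.724 = 13.75 m²·K/W
Q = A·ΔT/R = 214 × 15.5 / 13.75 = 241.2 W

241 W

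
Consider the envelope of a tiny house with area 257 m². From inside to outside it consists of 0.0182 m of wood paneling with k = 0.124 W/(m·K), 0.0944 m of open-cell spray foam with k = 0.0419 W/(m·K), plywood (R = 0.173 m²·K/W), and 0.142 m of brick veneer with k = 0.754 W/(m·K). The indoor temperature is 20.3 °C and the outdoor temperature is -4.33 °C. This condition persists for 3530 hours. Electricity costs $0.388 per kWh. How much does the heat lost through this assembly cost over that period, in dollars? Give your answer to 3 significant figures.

0.0182/0.124 = 0.1468
0.0944/0.0419 = 2.253
0.142/0.754 = 0.1883
R_total = 0.1468 + 2.253 + 0.173 + 0.1883 = 2.761 m²·K/W
Q = 257 × (20.3 − (-4.33)) / 2.761 = 2293 W
E = 2293 W × 3530 h / 1000 = 8093 kWh
Cost = 8093 × 0.388 = $3140

3140 dollars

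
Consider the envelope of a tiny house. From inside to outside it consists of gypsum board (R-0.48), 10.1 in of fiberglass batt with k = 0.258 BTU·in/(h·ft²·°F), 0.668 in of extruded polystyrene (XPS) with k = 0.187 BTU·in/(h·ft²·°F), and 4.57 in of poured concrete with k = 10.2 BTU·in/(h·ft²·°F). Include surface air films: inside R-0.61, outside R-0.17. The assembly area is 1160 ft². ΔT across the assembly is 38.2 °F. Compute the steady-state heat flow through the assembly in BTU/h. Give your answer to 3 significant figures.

997 BTU/h

10.1/0.258 = 39.15
0.668/0.187 = 3.572
4.57/10.2 = 0.448
R_total = 0.61 + 0.48 + 39.15 + 3.572 + 0.448 + 0.17 = 44.43 ft²·°F·h/BTU
Q = A·ΔT/R = 1160 × 38.2 / 44.43 = 997.4 BTU/h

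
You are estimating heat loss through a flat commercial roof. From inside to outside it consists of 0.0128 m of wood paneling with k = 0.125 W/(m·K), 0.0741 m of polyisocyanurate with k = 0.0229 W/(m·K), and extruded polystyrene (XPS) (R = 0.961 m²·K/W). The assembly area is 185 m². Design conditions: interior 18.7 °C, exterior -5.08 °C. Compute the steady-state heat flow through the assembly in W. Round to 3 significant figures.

1020 W

0.0128/0.125 = 0.1024
0.0741/0.0229 = 3.236
R_total = 0.1024 + 3.236 + 0.961 = 4.299 m²·K/W
Q = A·ΔT/R = 185 × (18.7 − (-5.08)) / 4.299 = 1023 W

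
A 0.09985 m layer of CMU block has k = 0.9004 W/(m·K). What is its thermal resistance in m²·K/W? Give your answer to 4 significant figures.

0.1109 m²·K/W

R = L/k = 0.09985/0.9004 = 0.1109 m²·K/W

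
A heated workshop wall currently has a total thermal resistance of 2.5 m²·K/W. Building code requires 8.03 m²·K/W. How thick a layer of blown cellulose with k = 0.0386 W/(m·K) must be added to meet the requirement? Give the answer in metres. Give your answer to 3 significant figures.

0.213 m

ΔR = 8.03 − 2.5 = 5.53 m²·K/W
L = ΔR × k = 5.53 × 0.0386 = 0.2135 m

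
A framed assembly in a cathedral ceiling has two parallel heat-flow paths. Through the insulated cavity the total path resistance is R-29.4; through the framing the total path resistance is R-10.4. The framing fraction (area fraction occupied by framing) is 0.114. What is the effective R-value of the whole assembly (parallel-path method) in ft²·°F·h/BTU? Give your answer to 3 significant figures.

U_eff = 0.886/29.4 + 0.114/10.4 = 0.03014 + 0.01096 = 0.0411
R_eff = 1/U_eff = 24.33 ft²·°F·h/BTU

24.3 ft²·°F·h/BTU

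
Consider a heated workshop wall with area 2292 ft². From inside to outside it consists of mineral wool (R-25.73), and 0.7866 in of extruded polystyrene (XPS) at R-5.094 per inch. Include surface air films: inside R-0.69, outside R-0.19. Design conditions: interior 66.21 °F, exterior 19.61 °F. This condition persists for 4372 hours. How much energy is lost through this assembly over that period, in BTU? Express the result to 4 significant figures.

15250000 BTU

0.7866 × 5.094 = 4.0069
R_total = 0.69 + 25.73 + 4.0069 + 0.19 = 30.617 ft²·°F·h/BTU
Q = 2292 × (66.21 − 19.61) / 30.617 = 3488.5 BTU/h
E = 3488.5 × 4372 = 15252000 BTU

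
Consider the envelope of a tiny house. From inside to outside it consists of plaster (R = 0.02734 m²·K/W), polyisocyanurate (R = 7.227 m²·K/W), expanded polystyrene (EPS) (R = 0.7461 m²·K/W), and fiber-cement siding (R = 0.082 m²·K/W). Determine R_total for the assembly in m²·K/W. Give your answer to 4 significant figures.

R_total = 0.02734 + 7.227 + 0.7461 + 0.082 = 8.0824 m²·K/W

8.082 m²·K/W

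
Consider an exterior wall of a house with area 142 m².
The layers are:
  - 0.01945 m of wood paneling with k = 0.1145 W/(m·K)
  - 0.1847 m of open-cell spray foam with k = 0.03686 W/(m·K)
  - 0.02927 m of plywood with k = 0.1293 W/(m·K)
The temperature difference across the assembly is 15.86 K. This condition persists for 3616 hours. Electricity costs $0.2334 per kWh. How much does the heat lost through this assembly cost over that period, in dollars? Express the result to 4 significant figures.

351.5 dollars

0.01945/0.1145 = 0.16987
0.1847/0.03686 = 5.0109
0.02927/0.1293 = 0.22637
R_total = 0.16987 + 5.0109 + 0.22637 = 5.4071 m²·K/W
Q = 142 × 15.86 / 5.4071 = 416.51 W
E = 416.51 W × 3616 h / 1000 = 1506.1 kWh
Cost = 1506.1 × 0.2334 = $351.53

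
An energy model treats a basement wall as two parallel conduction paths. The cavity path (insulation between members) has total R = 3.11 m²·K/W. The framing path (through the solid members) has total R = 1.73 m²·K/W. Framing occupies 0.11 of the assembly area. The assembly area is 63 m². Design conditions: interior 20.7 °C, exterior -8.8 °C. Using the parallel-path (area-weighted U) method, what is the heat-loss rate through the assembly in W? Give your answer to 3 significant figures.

650 W

U_eff = 0.89/3.11 + 0.11/1.73 = 0.2862 + 0.06358 = 0.3498
R_eff = 1/U_eff = 2.859 m²·K/W
Q = 63 × (20.7 − (-8.8)) / 2.859 = 650 W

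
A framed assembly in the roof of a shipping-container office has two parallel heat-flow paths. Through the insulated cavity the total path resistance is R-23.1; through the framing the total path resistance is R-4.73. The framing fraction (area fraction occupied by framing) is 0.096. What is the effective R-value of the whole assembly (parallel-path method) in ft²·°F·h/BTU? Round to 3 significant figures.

16.8 ft²·°F·h/BTU

U_eff = 0.904/23.1 + 0.096/4.73 = 0.03913 + 0.0203 = 0.05943
R_eff = 1/U_eff = 16.83 ft²·°F·h/BTU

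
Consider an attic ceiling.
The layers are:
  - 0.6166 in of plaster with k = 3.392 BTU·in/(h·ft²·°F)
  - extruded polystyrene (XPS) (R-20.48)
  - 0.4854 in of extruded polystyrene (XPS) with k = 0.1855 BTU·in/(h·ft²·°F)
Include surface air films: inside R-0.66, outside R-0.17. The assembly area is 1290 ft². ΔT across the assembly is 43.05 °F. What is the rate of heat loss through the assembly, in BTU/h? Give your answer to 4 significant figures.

2304 BTU/h

0.6166/3.392 = 0.18178
0.4854/0.1855 = 2.6167
R_total = 0.66 + 0.18178 + 20.48 + 2.6167 + 0.17 = 24.108 ft²·°F·h/BTU
Q = A·ΔT/R = 1290 × 43.05 / 24.108 = 2303.5 BTU/h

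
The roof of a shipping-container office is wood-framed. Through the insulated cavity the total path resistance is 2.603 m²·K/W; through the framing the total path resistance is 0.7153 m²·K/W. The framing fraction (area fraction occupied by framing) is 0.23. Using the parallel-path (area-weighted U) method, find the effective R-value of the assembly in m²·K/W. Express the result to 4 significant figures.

1.620 m²·K/W

U_eff = 0.77/2.603 + 0.23/0.7153 = 0.29581 + 0.32154 = 0.61736
R_eff = 1/U_eff = 1.6198 m²·K/W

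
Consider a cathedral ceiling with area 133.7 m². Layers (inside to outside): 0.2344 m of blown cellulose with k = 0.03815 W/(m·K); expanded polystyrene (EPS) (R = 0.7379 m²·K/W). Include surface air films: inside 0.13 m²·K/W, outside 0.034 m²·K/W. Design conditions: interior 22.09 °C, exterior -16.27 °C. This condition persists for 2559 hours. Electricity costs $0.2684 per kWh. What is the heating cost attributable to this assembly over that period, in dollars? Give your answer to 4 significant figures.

0.2344/0.03815 = 6.1442
R_total = 0.13 + 6.1442 + 0.7379 + 0.034 = 7.0461 m²·K/W
Q = 133.7 × (22.09 − (-16.27)) / 7.0461 = 727.89 W
E = 727.89 W × 2559 h / 1000 = 1862.7 kWh
Cost = 1862.7 × 0.2684 = $499.94

499.9 dollars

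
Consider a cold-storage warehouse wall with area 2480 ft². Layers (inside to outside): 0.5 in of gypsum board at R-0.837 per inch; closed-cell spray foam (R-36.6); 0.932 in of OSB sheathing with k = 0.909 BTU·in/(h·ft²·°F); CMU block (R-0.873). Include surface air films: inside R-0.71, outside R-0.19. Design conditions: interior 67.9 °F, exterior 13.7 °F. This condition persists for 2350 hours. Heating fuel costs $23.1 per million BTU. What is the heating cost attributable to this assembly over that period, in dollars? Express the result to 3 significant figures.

183 dollars

0.5 × 0.837 = 0.4185
0.932/0.909 = 1.025
R_total = 0.71 + 0.4185 + 36.6 + 1.025 + 0.873 + 0.19 = 39.82 ft²·°F·h/BTU
Q = 2480 × (67.9 − 13.7) / 39.82 = 3376 BTU/h
E = 3376 × 2350 = 7933000 BTU
Cost = 7933000/10⁶ × 23.1 = $183.3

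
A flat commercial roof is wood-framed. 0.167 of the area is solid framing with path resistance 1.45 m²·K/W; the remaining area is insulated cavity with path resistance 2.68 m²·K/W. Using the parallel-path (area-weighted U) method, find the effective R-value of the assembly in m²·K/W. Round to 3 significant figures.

U_eff = 0.833/2.68 + 0.167/1.45 = 0.3108 + 0.1152 = 0.426
R_eff = 1/U_eff = 2.347 m²·K/W

2.35 m²·K/W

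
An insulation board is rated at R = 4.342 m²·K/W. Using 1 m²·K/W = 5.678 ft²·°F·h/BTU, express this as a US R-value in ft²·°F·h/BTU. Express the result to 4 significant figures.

R_US = 4.342 × 5.678 = 24.654

24.65 ft²·°F·h/BTU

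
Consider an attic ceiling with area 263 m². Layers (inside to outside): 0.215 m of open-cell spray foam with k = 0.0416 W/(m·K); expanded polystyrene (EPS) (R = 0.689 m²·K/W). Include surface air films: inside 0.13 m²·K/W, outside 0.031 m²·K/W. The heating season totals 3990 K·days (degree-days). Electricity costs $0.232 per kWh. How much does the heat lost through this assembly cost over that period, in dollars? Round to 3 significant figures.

971 dollars

0.215/0.0416 = 5.168
R_total = 0.13 + 5.168 + 0.689 + 0.031 = 6.018 m²·K/W
E = A × HDD × 24 / R / 1000 = 263 × 3990 × 24 / 6.018 / 1000 = 4185 kWh
Cost = 4185 × 0.232 = $970.9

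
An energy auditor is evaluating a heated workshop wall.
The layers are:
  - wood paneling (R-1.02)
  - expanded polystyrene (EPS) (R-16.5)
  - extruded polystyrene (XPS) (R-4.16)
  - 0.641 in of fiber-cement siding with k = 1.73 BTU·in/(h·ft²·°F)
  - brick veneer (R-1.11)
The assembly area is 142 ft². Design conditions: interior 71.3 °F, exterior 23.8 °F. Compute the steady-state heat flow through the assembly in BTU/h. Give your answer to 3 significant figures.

291 BTU/h

0.641/1.73 = 0.3705
R_total = 1.02 + 16.5 + 4.16 + 0.3705 + 1.11 = 23.16 ft²·°F·h/BTU
Q = A·ΔT/R = 142 × (71.3 − 23.8) / 23.16 = 291.2 BTU/h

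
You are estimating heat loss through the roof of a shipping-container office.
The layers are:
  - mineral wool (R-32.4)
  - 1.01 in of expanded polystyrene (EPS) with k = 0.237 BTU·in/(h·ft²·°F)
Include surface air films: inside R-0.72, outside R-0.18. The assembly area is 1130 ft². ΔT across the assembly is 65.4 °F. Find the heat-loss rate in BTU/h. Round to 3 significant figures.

1.01/0.237 = 4.262
R_total = 0.72 + 32.4 + 4.262 + 0.18 = 37.56 ft²·°F·h/BTU
Q = A·ΔT/R = 1130 × 65.4 / 37.56 = 1967 BTU/h

1970 BTU/h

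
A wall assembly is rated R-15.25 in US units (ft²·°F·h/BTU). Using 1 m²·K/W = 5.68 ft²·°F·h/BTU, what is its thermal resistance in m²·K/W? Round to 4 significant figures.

R_SI = 15.25/5.68 = 2.6849

2.685 m²·K/W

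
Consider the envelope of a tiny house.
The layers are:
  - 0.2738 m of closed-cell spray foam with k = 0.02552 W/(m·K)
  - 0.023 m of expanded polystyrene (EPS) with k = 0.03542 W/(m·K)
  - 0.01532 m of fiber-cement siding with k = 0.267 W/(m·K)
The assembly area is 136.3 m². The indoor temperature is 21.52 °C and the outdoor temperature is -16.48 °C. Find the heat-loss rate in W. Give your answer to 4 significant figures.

452.9 W

0.2738/0.02552 = 10.729
0.023/0.03542 = 0.64935
0.01532/0.267 = 0.057378
R_total = 10.729 + 0.64935 + 0.057378 = 11.436 m²·K/W
Q = A·ΔT/R = 136.3 × (21.52 − (-16.48)) / 11.436 = 452.92 W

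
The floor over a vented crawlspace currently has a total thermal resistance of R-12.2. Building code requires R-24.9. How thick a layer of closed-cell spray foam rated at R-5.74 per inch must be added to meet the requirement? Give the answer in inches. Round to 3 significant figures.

ΔR = 24.9 − 12.2 = 12.7 ft²·°F·h/BTU
L = ΔR / (R/in) = 12.7/5.74 = 2.213 in

2.21 in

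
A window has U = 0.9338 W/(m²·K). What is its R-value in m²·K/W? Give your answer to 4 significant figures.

R = 1/U = 1/0.9338 = 1.0709

1.071 m²·K/W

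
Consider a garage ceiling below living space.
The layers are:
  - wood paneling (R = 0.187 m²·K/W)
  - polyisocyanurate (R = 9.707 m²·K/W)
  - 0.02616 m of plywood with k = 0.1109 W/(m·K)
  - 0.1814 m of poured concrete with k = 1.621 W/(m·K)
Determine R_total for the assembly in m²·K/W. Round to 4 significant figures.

10.24 m²·K/W

0.02616/0.1109 = 0.23589
0.1814/1.621 = 0.11191
R_total = 0.187 + 9.707 + 0.23589 + 0.11191 = 10.242 m²·K/W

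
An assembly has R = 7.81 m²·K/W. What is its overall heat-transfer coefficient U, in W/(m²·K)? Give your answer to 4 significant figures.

0.1280 W/(m²·K)

U = 1/R = 1/7.81 = 0.12804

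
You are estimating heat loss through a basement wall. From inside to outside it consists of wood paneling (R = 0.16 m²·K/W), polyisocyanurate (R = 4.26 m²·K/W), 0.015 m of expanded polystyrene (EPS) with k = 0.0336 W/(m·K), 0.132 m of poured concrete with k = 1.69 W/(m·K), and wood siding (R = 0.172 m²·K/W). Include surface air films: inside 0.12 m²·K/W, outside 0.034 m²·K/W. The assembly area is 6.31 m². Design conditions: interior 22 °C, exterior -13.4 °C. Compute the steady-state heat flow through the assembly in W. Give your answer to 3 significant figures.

42.4 W

0.015/0.0336 = 0.4464
0.132/1.69 = 0.07811
R_total = 0.12 + 0.16 + 4.26 + 0.4464 + 0.07811 + 0.172 + 0.034 = 5.271 m²·K/W
Q = A·ΔT/R = 6.31 × (22 − (-13.4)) / 5.271 = 42.38 W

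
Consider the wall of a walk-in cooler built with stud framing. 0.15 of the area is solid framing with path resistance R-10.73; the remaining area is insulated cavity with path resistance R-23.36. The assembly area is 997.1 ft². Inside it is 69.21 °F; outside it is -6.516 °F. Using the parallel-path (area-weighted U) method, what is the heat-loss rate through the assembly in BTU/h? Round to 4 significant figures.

3803 BTU/h

U_eff = 0.85/23.36 + 0.15/10.73 = 0.036387 + 0.013979 = 0.050366
R_eff = 1/U_eff = 19.854 ft²·°F·h/BTU
Q = 997.1 × (69.21 − (-6.516)) / 19.854 = 3803 BTU/h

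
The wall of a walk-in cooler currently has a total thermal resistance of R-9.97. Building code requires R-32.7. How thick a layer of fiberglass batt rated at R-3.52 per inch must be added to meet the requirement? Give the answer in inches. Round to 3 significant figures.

ΔR = 32.7 − 9.97 = 22.73 ft²·°F·h/BTU
L = ΔR / (R/in) = 22.73/3.52 = 6.457 in

6.46 in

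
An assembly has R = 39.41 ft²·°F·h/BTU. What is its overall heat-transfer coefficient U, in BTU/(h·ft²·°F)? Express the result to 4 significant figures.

U = 1/R = 1/39.41 = 0.025374

0.02537 BTU/(h·ft²·°F)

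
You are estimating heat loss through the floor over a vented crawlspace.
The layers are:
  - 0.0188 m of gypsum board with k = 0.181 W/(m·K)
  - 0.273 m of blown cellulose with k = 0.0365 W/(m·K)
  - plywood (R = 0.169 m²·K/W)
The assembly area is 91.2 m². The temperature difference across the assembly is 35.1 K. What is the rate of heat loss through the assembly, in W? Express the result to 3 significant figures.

0.0188/0.181 = 0.1039
0.273/0.0365 = 7.479
R_total = 0.1039 + 7.479 + 0.169 = 7.752 m²·K/W
Q = A·ΔT/R = 91.2 × 35.1 / 7.752 = 412.9 W

413 W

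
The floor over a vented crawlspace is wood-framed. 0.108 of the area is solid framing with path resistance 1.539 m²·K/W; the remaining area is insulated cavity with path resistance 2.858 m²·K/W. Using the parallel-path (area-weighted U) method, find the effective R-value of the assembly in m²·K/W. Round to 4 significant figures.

2.616 m²·K/W

U_eff = 0.892/2.858 + 0.108/1.539 = 0.31211 + 0.070175 = 0.38228
R_eff = 1/U_eff = 2.6159 m²·K/W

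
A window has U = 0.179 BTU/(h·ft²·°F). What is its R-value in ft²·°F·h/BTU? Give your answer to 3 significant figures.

5.59 ft²·°F·h/BTU

R = 1/U = 1/0.179 = 5.587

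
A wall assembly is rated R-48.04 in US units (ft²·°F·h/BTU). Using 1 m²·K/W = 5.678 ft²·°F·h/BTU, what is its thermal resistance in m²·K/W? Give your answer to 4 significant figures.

R_SI = 48.04/5.678 = 8.4607

8.461 m²·K/W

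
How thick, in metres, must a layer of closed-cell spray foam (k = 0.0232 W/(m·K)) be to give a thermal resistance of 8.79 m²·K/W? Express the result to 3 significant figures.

0.204 m

L = R·k = 8.79 × 0.0232 = 0.2039 m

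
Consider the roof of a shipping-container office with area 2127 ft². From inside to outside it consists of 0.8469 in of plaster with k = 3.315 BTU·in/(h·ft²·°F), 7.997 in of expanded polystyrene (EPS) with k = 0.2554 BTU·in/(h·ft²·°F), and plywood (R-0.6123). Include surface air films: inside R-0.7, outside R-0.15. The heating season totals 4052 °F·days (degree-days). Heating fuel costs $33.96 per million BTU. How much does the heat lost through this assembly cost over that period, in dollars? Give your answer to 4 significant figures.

0.8469/3.315 = 0.25548
7.997/0.2554 = 31.312
R_total = 0.7 + 0.25548 + 31.312 + 0.6123 + 0.15 = 33.029 ft²·°F·h/BTU
E = A × HDD × 24 / R = 2127 × 4052 × 24 / 33.029 = 6262500 BTU
Cost = 6262500/10⁶ × 33.96 = $212.67

212.7 dollars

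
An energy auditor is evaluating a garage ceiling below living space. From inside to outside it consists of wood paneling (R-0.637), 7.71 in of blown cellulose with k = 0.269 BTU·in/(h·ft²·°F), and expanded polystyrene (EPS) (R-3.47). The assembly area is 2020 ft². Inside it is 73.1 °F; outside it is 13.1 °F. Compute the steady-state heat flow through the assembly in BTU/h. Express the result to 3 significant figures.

3700 BTU/h

7.71/0.269 = 28.66
R_total = 0.637 + 28.66 + 3.47 = 32.77 ft²·°F·h/BTU
Q = A·ΔT/R = 2020 × (73.1 − 13.1) / 32.77 = 3699 BTU/h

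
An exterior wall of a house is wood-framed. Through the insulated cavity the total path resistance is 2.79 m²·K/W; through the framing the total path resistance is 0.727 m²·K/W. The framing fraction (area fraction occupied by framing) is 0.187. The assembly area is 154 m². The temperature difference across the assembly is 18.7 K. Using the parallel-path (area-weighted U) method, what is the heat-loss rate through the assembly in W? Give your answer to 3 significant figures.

U_eff = 0.813/2.79 + 0.187/0.727 = 0.2914 + 0.2572 = 0.5486
R_eff = 1/U_eff = 1.823 m²·K/W
Q = 154 × 18.7 / 1.823 = 1580 W

1580 W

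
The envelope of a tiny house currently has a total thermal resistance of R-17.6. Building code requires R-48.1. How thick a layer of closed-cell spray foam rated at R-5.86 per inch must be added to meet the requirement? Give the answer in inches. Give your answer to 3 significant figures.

5.20 in

ΔR = 48.1 − 17.6 = 30.5 ft²·°F·h/BTU
L = ΔR / (R/in) = 30.5/5.86 = 5.205 in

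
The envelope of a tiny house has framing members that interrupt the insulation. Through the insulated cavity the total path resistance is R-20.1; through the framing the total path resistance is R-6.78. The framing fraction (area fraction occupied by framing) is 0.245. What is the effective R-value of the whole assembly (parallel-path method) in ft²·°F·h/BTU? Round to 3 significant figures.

U_eff = 0.755/20.1 + 0.245/6.78 = 0.03756 + 0.03614 = 0.0737
R_eff = 1/U_eff = 13.57 ft²·°F·h/BTU

13.6 ft²·°F·h/BTU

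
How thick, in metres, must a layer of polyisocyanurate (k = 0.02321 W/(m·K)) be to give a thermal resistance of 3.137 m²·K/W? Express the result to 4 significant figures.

0.07281 m

L = R·k = 3.137 × 0.02321 = 0.07281 m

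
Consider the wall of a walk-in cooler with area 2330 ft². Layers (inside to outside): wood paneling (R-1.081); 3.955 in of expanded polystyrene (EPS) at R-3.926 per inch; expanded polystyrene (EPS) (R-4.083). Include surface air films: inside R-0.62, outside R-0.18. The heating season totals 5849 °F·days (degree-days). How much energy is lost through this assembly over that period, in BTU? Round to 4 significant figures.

3.955 × 3.926 = 15.527
R_total = 0.62 + 1.081 + 15.527 + 4.083 + 0.18 = 21.491 ft²·°F·h/BTU
E = A × HDD × 24 / R = 2330 × 5849 × 24 / 21.491 = 15219000 BTU

15220000 BTU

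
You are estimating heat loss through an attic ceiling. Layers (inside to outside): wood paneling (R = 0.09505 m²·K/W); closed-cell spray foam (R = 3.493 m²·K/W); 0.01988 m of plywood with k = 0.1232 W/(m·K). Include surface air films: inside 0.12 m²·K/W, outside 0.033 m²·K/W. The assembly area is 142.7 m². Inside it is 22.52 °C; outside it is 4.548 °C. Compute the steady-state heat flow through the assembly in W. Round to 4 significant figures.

0.01988/0.1232 = 0.16136
R_total = 0.12 + 0.09505 + 3.493 + 0.16136 + 0.033 = 3.9024 m²·K/W
Q = A·ΔT/R = 142.7 × (22.52 − 4.548) / 3.9024 = 657.18 W

657.2 W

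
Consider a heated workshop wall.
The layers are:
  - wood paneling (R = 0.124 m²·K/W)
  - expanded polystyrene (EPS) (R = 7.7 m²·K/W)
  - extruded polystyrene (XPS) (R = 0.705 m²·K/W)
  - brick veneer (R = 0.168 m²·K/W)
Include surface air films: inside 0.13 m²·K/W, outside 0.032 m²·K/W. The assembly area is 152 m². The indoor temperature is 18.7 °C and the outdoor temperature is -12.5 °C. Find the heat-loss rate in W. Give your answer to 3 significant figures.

R_total = 0.13 + 0.124 + 7.7 + 0.705 + 0.168 + 0.032 = 8.859 m²·K/W
Q = A·ΔT/R = 152 × (18.7 − (-12.5)) / 8.859 = 535.3 W

535 W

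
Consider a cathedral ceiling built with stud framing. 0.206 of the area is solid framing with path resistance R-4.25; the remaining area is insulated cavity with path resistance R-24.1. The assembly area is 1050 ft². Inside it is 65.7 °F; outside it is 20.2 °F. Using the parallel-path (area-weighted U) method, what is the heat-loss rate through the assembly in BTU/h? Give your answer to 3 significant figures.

U_eff = 0.794/24.1 + 0.206/4.25 = 0.03295 + 0.04847 = 0.08142
R_eff = 1/U_eff = 12.28 ft²·°F·h/BTU
Q = 1050 × (65.7 − 20.2) / 12.28 = 3890 BTU/h

3890 BTU/h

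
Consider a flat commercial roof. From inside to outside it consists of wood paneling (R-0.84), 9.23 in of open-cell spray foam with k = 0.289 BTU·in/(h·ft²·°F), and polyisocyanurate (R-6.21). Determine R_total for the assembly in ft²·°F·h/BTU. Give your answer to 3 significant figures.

39.0 ft²·°F·h/BTU

9.23/0.289 = 31.94
R_total = 0.84 + 31.94 + 6.21 = 38.99 ft²·°F·h/BTU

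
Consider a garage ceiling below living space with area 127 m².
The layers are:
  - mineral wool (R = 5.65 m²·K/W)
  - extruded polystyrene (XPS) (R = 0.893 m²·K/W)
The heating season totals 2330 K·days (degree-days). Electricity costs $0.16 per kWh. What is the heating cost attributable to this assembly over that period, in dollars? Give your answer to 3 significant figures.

174 dollars

R_total = 5.65 + 0.893 = 6.543 m²·K/W
E = A × HDD × 24 / R / 1000 = 127 × 2330 × 24 / 6.543 / 1000 = 1085 kWh
Cost = 1085 × 0.16 = $173.7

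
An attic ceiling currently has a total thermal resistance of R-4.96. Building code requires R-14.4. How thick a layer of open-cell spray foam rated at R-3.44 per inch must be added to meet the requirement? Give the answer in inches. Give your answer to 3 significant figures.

2.74 in

ΔR = 14.4 − 4.96 = 9.44 ft²·°F·h/BTU
L = ΔR / (R/in) = 9.44/3.44 = 2.744 in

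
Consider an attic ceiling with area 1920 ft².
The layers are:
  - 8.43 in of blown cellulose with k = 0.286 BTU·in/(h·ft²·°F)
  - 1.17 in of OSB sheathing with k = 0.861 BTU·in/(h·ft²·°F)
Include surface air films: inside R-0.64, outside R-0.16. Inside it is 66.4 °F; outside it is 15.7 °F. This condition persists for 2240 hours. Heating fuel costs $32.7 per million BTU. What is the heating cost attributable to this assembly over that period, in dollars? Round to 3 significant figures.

8.43/0.286 = 29.48
1.17/0.861 = 1.359
R_total = 0.64 + 29.48 + 1.359 + 0.16 = 31.63 ft²·°F·h/BTU
Q = 1920 × (66.4 − 15.7) / 31.63 = 3077 BTU/h
E = 3077 × 2240 = 6893000 BTU
Cost = 6893000/10⁶ × 32.7 = $225.4

225 dollars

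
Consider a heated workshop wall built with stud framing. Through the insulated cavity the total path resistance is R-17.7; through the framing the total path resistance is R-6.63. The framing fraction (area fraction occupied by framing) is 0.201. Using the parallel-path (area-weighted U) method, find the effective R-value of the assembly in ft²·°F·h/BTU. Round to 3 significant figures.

U_eff = 0.799/17.7 + 0.201/6.63 = 0.04514 + 0.03032 = 0.07546
R_eff = 1/U_eff = 13.25 ft²·°F·h/BTU

13.3 ft²·°F·h/BTU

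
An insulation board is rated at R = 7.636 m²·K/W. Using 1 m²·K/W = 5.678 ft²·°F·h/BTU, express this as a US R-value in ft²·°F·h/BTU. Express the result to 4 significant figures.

43.36 ft²·°F·h/BTU

R_US = 7.636 × 5.678 = 43.357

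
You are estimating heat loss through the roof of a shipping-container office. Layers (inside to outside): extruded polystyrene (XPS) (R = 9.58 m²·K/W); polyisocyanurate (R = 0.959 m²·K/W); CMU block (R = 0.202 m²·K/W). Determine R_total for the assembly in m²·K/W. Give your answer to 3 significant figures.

10.7 m²·K/W

R_total = 9.58 + 0.959 + 0.202 = 10.74 m²·K/W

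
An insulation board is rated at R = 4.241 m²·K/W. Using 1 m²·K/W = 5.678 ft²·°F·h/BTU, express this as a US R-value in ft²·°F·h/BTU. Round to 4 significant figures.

24.08 ft²·°F·h/BTU

R_US = 4.241 × 5.678 = 24.08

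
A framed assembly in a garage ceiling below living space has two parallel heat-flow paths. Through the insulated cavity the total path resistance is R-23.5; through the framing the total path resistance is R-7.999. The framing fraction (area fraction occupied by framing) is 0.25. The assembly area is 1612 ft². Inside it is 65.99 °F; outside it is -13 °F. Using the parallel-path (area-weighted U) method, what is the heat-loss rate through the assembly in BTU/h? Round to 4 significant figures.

U_eff = 0.75/23.5 + 0.25/7.999 = 0.031915 + 0.031254 = 0.063169
R_eff = 1/U_eff = 15.831 ft²·°F·h/BTU
Q = 1612 × (65.99 − (-13)) / 15.831 = 8043.4 BTU/h

8043 BTU/h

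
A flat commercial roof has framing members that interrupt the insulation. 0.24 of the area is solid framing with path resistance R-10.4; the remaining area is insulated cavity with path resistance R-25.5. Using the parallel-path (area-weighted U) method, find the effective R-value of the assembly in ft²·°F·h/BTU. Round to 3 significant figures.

18.9 ft²·°F·h/BTU

U_eff = 0.76/25.5 + 0.24/10.4 = 0.0298 + 0.02308 = 0.05288
R_eff = 1/U_eff = 18.91 ft²·°F·h/BTU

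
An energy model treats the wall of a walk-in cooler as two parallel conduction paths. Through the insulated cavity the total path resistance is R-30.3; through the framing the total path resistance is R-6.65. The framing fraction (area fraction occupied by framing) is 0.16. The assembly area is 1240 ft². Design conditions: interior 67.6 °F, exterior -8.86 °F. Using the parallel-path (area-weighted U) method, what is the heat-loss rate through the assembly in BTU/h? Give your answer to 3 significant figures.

U_eff = 0.84/30.3 + 0.16/6.65 = 0.02772 + 0.02406 = 0.05178
R_eff = 1/U_eff = 19.31 ft²·°F·h/BTU
Q = 1240 × (67.6 − (-8.86)) / 19.31 = 4910 BTU/h

4910 BTU/h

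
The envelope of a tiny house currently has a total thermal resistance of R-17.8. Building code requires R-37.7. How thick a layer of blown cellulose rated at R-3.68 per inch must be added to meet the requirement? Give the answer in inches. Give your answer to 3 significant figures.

5.41 in

ΔR = 37.7 − 17.8 = 19.9 ft²·°F·h/BTU
L = ΔR / (R/in) = 19.9/3.68 = 5.408 in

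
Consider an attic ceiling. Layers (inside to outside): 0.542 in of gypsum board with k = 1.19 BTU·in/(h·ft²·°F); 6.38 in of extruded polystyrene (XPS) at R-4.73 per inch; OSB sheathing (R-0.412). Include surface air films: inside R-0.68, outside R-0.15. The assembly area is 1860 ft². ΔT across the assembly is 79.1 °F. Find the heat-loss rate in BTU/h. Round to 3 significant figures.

0.542/1.19 = 0.4555
6.38 × 4.73 = 30.18
R_total = 0.68 + 0.4555 + 30.18 + 0.412 + 0.15 = 31.87 ft²·°F·h/BTU
Q = A·ΔT/R = 1860 × 79.1 / 31.87 = 4616 BTU/h

4620 BTU/h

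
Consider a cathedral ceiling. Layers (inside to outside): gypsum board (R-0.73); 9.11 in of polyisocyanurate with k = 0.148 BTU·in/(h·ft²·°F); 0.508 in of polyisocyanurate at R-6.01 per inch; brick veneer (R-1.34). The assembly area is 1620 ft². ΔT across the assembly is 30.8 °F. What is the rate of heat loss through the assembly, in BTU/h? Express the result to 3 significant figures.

748 BTU/h

9.11/0.148 = 61.55
0.508 × 6.01 = 3.053
R_total = 0.73 + 61.55 + 3.053 + 1.34 = 66.68 ft²·°F·h/BTU
Q = A·ΔT/R = 1620 × 30.8 / 66.68 = 748.3 BTU/h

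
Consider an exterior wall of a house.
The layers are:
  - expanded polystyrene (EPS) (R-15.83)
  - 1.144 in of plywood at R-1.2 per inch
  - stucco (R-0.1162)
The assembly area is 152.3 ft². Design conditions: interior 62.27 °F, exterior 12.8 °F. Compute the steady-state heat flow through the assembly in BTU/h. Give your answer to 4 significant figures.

1.144 × 1.2 = 1.3728
R_total = 15.83 + 1.3728 + 0.1162 = 17.319 ft²·°F·h/BTU
Q = A·ΔT/R = 152.3 × (62.27 − 12.8) / 17.319 = 435.03 BTU/h

435.0 BTU/h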